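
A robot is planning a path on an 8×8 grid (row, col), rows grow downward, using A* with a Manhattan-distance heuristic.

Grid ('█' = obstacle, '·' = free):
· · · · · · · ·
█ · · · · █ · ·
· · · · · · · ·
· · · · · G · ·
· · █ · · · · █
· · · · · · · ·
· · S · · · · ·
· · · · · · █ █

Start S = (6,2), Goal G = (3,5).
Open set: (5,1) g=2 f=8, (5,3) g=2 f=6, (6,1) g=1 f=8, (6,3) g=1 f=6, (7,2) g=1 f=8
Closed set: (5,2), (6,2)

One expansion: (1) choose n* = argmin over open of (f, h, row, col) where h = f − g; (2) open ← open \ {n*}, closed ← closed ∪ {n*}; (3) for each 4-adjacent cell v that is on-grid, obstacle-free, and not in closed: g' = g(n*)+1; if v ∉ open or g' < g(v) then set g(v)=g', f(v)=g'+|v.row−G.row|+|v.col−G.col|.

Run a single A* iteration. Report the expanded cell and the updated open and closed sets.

expanded=(5,3); open=[(4,3) g=3 f=6, (5,1) g=2 f=8, (5,4) g=3 f=6, (6,1) g=1 f=8, (6,3) g=1 f=6, (7,2) g=1 f=8]; closed=[(5,2), (5,3), (6,2)]

step 1: expand (5,3) (f=6, h=4) → closed; open now [(4,3) g=3 f=6, (5,1) g=2 f=8, (5,4) g=3 f=6, (6,1) g=1 f=8, (6,3) g=1 f=6, (7,2) g=1 f=8]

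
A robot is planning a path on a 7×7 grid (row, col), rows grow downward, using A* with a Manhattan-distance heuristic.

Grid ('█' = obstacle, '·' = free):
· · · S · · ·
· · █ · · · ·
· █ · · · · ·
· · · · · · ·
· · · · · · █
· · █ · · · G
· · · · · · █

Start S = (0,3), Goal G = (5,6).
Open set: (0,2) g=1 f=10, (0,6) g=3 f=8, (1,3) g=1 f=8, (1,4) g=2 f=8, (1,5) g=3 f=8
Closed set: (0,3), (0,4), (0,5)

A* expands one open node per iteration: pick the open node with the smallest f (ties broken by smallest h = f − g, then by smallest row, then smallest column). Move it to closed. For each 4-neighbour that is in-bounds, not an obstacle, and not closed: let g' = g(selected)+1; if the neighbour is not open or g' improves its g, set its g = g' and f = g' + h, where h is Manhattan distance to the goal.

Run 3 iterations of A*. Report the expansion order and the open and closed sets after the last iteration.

order=[(0,6) → (1,6) → (2,6)]; open=[(0,2) g=1 f=10, (1,3) g=1 f=8, (1,4) g=2 f=8, (1,5) g=3 f=8, (2,5) g=6 f=10, (3,6) g=6 f=8]; closed=[(0,3), (0,4), (0,5), (0,6), (1,6), (2,6)]

step 1: expand (0,6) (f=8, h=5) → closed; open now [(0,2) g=1 f=10, (1,3) g=1 f=8, (1,4) g=2 f=8, (1,5) g=3 f=8, (1,6) g=4 f=8]
step 2: expand (1,6) (f=8, h=4) → closed; open now [(0,2) g=1 f=10, (1,3) g=1 f=8, (1,4) g=2 f=8, (1,5) g=3 f=8, (2,6) g=5 f=8]
step 3: expand (2,6) (f=8, h=3) → closed; open now [(0,2) g=1 f=10, (1,3) g=1 f=8, (1,4) g=2 f=8, (1,5) g=3 f=8, (2,5) g=6 f=10, (3,6) g=6 f=8]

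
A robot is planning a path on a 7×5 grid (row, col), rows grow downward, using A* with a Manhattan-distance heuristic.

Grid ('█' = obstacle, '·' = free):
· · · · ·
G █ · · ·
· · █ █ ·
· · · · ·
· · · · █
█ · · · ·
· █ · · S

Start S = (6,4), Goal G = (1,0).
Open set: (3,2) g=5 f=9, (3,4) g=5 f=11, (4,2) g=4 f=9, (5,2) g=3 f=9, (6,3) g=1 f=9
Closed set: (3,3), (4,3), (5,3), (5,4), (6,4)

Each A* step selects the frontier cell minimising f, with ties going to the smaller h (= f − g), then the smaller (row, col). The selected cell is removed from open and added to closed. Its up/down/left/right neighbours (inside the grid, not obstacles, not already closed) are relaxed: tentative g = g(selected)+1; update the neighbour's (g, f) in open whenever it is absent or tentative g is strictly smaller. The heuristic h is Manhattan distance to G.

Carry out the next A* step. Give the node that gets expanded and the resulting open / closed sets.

step 1: expand (3,2) (f=9, h=4) → closed; open now [(3,1) g=6 f=9, (3,4) g=5 f=11, (4,2) g=4 f=9, (5,2) g=3 f=9, (6,3) g=1 f=9]

expanded=(3,2); open=[(3,1) g=6 f=9, (3,4) g=5 f=11, (4,2) g=4 f=9, (5,2) g=3 f=9, (6,3) g=1 f=9]; closed=[(3,2), (3,3), (4,3), (5,3), (5,4), (6,4)]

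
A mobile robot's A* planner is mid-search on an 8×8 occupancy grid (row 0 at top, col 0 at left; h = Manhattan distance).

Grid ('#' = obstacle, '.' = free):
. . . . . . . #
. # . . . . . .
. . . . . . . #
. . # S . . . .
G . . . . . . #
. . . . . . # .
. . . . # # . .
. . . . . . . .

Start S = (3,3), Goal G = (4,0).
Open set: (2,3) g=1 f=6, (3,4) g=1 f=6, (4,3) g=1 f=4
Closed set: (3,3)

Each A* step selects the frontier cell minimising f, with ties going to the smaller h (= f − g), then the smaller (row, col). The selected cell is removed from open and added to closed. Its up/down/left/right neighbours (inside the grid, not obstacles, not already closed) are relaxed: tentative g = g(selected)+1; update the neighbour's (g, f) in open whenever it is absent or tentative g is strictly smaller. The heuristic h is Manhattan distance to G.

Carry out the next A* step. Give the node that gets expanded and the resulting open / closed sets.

step 1: expand (4,3) (f=4, h=3) → closed; open now [(2,3) g=1 f=6, (3,4) g=1 f=6, (4,2) g=2 f=4, (4,4) g=2 f=6, (5,3) g=2 f=6]

expanded=(4,3); open=[(2,3) g=1 f=6, (3,4) g=1 f=6, (4,2) g=2 f=4, (4,4) g=2 f=6, (5,3) g=2 f=6]; closed=[(3,3), (4,3)]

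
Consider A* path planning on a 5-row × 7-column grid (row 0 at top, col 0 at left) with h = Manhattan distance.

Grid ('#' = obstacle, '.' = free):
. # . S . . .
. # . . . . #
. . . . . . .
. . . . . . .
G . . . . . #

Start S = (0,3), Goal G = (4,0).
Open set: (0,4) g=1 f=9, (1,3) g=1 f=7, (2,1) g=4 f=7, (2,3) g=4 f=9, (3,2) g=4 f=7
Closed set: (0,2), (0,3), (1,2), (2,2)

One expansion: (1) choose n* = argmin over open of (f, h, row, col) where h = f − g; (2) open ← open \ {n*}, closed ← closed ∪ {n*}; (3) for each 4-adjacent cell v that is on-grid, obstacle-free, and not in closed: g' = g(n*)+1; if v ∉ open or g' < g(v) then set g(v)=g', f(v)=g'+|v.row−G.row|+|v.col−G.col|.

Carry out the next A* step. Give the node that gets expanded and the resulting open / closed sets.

expanded=(2,1); open=[(0,4) g=1 f=9, (1,3) g=1 f=7, (2,0) g=5 f=7, (2,3) g=4 f=9, (3,1) g=5 f=7, (3,2) g=4 f=7]; closed=[(0,2), (0,3), (1,2), (2,1), (2,2)]

step 1: expand (2,1) (f=7, h=3) → closed; open now [(0,4) g=1 f=9, (1,3) g=1 f=7, (2,0) g=5 f=7, (2,3) g=4 f=9, (3,1) g=5 f=7, (3,2) g=4 f=7]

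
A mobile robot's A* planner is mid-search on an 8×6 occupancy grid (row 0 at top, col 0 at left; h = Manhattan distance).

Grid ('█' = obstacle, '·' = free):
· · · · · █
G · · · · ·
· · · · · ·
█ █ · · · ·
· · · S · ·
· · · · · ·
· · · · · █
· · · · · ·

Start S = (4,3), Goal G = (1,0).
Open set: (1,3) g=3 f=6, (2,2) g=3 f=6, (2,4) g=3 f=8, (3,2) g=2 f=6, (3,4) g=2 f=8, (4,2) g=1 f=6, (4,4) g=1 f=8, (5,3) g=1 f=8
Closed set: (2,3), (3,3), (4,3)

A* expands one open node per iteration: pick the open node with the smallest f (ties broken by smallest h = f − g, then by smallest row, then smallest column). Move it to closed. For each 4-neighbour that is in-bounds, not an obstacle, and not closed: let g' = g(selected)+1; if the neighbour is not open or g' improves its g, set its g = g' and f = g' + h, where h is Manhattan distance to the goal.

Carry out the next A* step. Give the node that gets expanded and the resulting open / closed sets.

expanded=(1,3); open=[(0,3) g=4 f=8, (1,2) g=4 f=6, (1,4) g=4 f=8, (2,2) g=3 f=6, (2,4) g=3 f=8, (3,2) g=2 f=6, (3,4) g=2 f=8, (4,2) g=1 f=6, (4,4) g=1 f=8, (5,3) g=1 f=8]; closed=[(1,3), (2,3), (3,3), (4,3)]

step 1: expand (1,3) (f=6, h=3) → closed; open now [(0,3) g=4 f=8, (1,2) g=4 f=6, (1,4) g=4 f=8, (2,2) g=3 f=6, (2,4) g=3 f=8, (3,2) g=2 f=6, (3,4) g=2 f=8, (4,2) g=1 f=6, (4,4) g=1 f=8, (5,3) g=1 f=8]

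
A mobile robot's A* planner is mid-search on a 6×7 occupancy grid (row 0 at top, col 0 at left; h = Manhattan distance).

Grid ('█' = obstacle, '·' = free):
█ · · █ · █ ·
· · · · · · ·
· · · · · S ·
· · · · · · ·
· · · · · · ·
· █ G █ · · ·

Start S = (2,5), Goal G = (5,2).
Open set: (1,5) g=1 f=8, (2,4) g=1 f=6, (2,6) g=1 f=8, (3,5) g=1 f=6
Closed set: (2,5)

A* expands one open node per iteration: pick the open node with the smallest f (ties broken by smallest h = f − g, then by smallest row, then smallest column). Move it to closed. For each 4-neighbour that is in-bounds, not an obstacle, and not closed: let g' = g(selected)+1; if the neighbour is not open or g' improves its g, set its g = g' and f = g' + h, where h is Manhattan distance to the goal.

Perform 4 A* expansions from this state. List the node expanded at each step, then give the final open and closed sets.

order=[(2,4) → (2,3) → (2,2) → (3,2)]; open=[(1,2) g=4 f=8, (1,3) g=3 f=8, (1,4) g=2 f=8, (1,5) g=1 f=8, (2,1) g=4 f=8, (2,6) g=1 f=8, (3,1) g=5 f=8, (3,3) g=3 f=6, (3,4) g=2 f=6, (3,5) g=1 f=6, (4,2) g=5 f=6]; closed=[(2,2), (2,3), (2,4), (2,5), (3,2)]

step 1: expand (2,4) (f=6, h=5) → closed; open now [(1,4) g=2 f=8, (1,5) g=1 f=8, (2,3) g=2 f=6, (2,6) g=1 f=8, (3,4) g=2 f=6, (3,5) g=1 f=6]
step 2: expand (2,3) (f=6, h=4) → closed; open now [(1,3) g=3 f=8, (1,4) g=2 f=8, (1,5) g=1 f=8, (2,2) g=3 f=6, (2,6) g=1 f=8, (3,3) g=3 f=6, (3,4) g=2 f=6, (3,5) g=1 f=6]
step 3: expand (2,2) (f=6, h=3) → closed; open now [(1,2) g=4 f=8, (1,3) g=3 f=8, (1,4) g=2 f=8, (1,5) g=1 f=8, (2,1) g=4 f=8, (2,6) g=1 f=8, (3,2) g=4 f=6, (3,3) g=3 f=6, (3,4) g=2 f=6, (3,5) g=1 f=6]
step 4: expand (3,2) (f=6, h=2) → closed; open now [(1,2) g=4 f=8, (1,3) g=3 f=8, (1,4) g=2 f=8, (1,5) g=1 f=8, (2,1) g=4 f=8, (2,6) g=1 f=8, (3,1) g=5 f=8, (3,3) g=3 f=6, (3,4) g=2 f=6, (3,5) g=1 f=6, (4,2) g=5 f=6]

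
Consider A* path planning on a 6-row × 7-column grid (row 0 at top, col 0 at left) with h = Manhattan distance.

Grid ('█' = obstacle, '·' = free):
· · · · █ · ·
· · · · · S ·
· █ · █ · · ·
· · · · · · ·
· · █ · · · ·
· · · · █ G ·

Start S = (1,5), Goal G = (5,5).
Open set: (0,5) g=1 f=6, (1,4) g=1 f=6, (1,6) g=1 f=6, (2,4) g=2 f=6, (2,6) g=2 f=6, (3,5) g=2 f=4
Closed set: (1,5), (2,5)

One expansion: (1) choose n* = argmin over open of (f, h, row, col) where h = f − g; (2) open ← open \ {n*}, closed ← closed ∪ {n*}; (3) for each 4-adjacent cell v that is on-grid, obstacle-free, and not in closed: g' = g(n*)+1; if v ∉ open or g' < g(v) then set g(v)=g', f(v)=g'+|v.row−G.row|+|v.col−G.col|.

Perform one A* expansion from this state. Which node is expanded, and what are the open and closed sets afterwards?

step 1: expand (3,5) (f=4, h=2) → closed; open now [(0,5) g=1 f=6, (1,4) g=1 f=6, (1,6) g=1 f=6, (2,4) g=2 f=6, (2,6) g=2 f=6, (3,4) g=3 f=6, (3,6) g=3 f=6, (4,5) g=3 f=4]

expanded=(3,5); open=[(0,5) g=1 f=6, (1,4) g=1 f=6, (1,6) g=1 f=6, (2,4) g=2 f=6, (2,6) g=2 f=6, (3,4) g=3 f=6, (3,6) g=3 f=6, (4,5) g=3 f=4]; closed=[(1,5), (2,5), (3,5)]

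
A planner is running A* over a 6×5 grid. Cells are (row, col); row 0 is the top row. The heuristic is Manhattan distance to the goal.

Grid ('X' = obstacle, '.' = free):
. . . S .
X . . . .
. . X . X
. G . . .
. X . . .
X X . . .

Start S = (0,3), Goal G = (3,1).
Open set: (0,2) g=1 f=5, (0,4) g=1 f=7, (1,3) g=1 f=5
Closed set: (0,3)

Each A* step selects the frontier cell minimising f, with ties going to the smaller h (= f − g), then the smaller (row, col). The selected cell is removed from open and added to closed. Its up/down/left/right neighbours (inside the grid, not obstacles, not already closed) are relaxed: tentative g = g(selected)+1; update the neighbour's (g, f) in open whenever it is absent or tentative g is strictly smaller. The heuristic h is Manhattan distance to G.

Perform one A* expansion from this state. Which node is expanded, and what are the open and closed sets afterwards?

expanded=(0,2); open=[(0,1) g=2 f=5, (0,4) g=1 f=7, (1,2) g=2 f=5, (1,3) g=1 f=5]; closed=[(0,2), (0,3)]

step 1: expand (0,2) (f=5, h=4) → closed; open now [(0,1) g=2 f=5, (0,4) g=1 f=7, (1,2) g=2 f=5, (1,3) g=1 f=5]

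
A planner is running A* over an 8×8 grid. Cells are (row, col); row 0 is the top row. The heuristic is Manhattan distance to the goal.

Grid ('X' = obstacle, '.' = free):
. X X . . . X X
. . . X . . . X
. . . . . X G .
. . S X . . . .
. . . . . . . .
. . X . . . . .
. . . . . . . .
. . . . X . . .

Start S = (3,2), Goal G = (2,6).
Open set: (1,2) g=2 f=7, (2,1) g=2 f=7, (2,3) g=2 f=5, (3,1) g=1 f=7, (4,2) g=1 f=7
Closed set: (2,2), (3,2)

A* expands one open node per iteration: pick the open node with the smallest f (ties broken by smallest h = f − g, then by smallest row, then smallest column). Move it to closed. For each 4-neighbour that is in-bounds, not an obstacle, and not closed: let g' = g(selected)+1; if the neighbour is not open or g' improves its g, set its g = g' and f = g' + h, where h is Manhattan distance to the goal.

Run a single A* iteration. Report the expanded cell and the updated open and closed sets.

expanded=(2,3); open=[(1,2) g=2 f=7, (2,1) g=2 f=7, (2,4) g=3 f=5, (3,1) g=1 f=7, (4,2) g=1 f=7]; closed=[(2,2), (2,3), (3,2)]

step 1: expand (2,3) (f=5, h=3) → closed; open now [(1,2) g=2 f=7, (2,1) g=2 f=7, (2,4) g=3 f=5, (3,1) g=1 f=7, (4,2) g=1 f=7]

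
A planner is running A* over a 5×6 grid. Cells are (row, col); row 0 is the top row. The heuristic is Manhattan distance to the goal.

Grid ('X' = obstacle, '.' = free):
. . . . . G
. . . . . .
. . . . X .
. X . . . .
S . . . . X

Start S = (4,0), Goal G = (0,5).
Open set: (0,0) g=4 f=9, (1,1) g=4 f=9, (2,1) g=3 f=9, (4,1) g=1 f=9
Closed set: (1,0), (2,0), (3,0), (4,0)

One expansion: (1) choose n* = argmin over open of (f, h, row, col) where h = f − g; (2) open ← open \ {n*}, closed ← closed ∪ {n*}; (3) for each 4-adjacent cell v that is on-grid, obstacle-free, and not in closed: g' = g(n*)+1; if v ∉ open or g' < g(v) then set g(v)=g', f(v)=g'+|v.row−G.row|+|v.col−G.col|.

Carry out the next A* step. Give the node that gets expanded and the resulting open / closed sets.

expanded=(0,0); open=[(0,1) g=5 f=9, (1,1) g=4 f=9, (2,1) g=3 f=9, (4,1) g=1 f=9]; closed=[(0,0), (1,0), (2,0), (3,0), (4,0)]

step 1: expand (0,0) (f=9, h=5) → closed; open now [(0,1) g=5 f=9, (1,1) g=4 f=9, (2,1) g=3 f=9, (4,1) g=1 f=9]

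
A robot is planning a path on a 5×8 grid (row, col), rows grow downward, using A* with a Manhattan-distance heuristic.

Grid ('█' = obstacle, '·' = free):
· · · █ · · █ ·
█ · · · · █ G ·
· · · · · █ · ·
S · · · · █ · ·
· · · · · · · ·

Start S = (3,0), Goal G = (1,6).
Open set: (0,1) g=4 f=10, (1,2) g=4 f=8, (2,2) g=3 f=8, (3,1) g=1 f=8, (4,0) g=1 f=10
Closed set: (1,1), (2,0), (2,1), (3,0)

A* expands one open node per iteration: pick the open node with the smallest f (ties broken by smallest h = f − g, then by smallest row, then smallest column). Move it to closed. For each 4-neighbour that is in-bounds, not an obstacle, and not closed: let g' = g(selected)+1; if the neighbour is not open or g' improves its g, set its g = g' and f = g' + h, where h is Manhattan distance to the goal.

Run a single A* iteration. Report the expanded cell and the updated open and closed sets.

step 1: expand (1,2) (f=8, h=4) → closed; open now [(0,1) g=4 f=10, (0,2) g=5 f=10, (1,3) g=5 f=8, (2,2) g=3 f=8, (3,1) g=1 f=8, (4,0) g=1 f=10]

expanded=(1,2); open=[(0,1) g=4 f=10, (0,2) g=5 f=10, (1,3) g=5 f=8, (2,2) g=3 f=8, (3,1) g=1 f=8, (4,0) g=1 f=10]; closed=[(1,1), (1,2), (2,0), (2,1), (3,0)]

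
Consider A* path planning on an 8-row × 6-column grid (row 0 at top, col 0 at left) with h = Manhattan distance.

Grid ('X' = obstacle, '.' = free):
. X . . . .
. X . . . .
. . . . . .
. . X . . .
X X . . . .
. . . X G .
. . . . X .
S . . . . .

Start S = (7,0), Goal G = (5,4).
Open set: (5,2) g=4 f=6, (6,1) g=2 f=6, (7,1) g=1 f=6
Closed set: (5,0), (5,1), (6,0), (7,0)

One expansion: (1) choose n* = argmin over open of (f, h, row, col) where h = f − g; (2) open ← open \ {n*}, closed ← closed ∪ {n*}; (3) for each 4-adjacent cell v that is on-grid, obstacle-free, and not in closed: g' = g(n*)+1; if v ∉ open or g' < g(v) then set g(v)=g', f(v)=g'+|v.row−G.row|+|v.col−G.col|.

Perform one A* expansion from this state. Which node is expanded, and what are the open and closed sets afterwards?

step 1: expand (5,2) (f=6, h=2) → closed; open now [(4,2) g=5 f=8, (6,1) g=2 f=6, (6,2) g=5 f=8, (7,1) g=1 f=6]

expanded=(5,2); open=[(4,2) g=5 f=8, (6,1) g=2 f=6, (6,2) g=5 f=8, (7,1) g=1 f=6]; closed=[(5,0), (5,1), (5,2), (6,0), (7,0)]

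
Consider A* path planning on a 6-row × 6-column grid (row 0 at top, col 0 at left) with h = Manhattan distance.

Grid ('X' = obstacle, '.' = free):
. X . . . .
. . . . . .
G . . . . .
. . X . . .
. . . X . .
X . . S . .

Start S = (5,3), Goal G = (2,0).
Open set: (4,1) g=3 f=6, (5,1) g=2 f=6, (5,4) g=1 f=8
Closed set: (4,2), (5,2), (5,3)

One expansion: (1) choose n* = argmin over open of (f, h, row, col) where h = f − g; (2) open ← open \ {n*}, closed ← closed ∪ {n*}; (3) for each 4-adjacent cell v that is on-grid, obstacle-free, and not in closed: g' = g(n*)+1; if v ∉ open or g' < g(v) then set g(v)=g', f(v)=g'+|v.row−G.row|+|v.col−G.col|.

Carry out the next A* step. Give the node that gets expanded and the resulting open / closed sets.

step 1: expand (4,1) (f=6, h=3) → closed; open now [(3,1) g=4 f=6, (4,0) g=4 f=6, (5,1) g=2 f=6, (5,4) g=1 f=8]

expanded=(4,1); open=[(3,1) g=4 f=6, (4,0) g=4 f=6, (5,1) g=2 f=6, (5,4) g=1 f=8]; closed=[(4,1), (4,2), (5,2), (5,3)]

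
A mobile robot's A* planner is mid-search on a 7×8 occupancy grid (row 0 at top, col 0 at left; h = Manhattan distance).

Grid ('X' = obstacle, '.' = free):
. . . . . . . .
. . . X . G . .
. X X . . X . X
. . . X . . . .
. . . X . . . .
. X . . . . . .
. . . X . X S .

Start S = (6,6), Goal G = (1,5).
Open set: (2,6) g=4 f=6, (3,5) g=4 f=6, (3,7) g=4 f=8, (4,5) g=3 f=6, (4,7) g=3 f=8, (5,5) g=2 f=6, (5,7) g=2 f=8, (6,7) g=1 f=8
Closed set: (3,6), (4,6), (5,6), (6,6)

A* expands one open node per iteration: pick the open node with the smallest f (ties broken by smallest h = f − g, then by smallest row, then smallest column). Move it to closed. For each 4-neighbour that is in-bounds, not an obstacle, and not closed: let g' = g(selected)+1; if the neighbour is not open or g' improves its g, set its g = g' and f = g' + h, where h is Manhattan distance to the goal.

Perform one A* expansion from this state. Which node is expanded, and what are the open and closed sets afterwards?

step 1: expand (2,6) (f=6, h=2) → closed; open now [(1,6) g=5 f=6, (3,5) g=4 f=6, (3,7) g=4 f=8, (4,5) g=3 f=6, (4,7) g=3 f=8, (5,5) g=2 f=6, (5,7) g=2 f=8, (6,7) g=1 f=8]

expanded=(2,6); open=[(1,6) g=5 f=6, (3,5) g=4 f=6, (3,7) g=4 f=8, (4,5) g=3 f=6, (4,7) g=3 f=8, (5,5) g=2 f=6, (5,7) g=2 f=8, (6,7) g=1 f=8]; closed=[(2,6), (3,6), (4,6), (5,6), (6,6)]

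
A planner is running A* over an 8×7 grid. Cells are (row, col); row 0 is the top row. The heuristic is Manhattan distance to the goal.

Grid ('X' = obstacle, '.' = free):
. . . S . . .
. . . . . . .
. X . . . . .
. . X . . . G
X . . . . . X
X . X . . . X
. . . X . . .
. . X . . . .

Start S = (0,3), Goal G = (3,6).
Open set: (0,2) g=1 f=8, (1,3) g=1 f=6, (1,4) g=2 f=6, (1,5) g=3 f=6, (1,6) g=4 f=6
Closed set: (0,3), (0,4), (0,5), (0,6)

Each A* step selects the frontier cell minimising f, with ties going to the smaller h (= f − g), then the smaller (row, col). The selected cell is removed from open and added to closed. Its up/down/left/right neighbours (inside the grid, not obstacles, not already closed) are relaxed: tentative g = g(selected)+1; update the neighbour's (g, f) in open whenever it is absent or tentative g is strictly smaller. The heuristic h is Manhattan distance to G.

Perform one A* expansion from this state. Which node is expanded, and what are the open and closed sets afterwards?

step 1: expand (1,6) (f=6, h=2) → closed; open now [(0,2) g=1 f=8, (1,3) g=1 f=6, (1,4) g=2 f=6, (1,5) g=3 f=6, (2,6) g=5 f=6]

expanded=(1,6); open=[(0,2) g=1 f=8, (1,3) g=1 f=6, (1,4) g=2 f=6, (1,5) g=3 f=6, (2,6) g=5 f=6]; closed=[(0,3), (0,4), (0,5), (0,6), (1,6)]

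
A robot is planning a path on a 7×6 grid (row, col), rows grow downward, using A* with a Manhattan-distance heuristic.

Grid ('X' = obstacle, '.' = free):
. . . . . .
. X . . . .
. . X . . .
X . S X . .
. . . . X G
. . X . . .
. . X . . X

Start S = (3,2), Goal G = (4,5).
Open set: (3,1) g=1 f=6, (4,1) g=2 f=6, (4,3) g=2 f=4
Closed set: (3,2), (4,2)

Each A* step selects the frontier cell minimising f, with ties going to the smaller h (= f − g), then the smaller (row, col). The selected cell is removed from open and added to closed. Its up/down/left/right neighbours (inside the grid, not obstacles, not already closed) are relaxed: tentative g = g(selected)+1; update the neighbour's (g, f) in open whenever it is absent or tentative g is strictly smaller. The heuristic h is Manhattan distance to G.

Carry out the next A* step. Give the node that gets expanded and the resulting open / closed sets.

expanded=(4,3); open=[(3,1) g=1 f=6, (4,1) g=2 f=6, (5,3) g=3 f=6]; closed=[(3,2), (4,2), (4,3)]

step 1: expand (4,3) (f=4, h=2) → closed; open now [(3,1) g=1 f=6, (4,1) g=2 f=6, (5,3) g=3 f=6]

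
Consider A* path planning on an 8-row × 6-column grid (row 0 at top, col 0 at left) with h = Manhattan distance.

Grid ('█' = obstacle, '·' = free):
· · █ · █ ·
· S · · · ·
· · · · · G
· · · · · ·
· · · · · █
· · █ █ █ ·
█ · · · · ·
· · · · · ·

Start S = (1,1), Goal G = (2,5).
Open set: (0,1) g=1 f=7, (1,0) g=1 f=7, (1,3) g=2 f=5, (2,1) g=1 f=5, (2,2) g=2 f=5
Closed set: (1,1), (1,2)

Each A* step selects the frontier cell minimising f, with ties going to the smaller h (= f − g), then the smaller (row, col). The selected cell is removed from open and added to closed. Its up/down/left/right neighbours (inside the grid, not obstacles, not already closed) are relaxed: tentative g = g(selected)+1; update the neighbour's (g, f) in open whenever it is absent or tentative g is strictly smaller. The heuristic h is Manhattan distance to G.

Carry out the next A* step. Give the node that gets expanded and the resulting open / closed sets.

step 1: expand (1,3) (f=5, h=3) → closed; open now [(0,1) g=1 f=7, (0,3) g=3 f=7, (1,0) g=1 f=7, (1,4) g=3 f=5, (2,1) g=1 f=5, (2,2) g=2 f=5, (2,3) g=3 f=5]

expanded=(1,3); open=[(0,1) g=1 f=7, (0,3) g=3 f=7, (1,0) g=1 f=7, (1,4) g=3 f=5, (2,1) g=1 f=5, (2,2) g=2 f=5, (2,3) g=3 f=5]; closed=[(1,1), (1,2), (1,3)]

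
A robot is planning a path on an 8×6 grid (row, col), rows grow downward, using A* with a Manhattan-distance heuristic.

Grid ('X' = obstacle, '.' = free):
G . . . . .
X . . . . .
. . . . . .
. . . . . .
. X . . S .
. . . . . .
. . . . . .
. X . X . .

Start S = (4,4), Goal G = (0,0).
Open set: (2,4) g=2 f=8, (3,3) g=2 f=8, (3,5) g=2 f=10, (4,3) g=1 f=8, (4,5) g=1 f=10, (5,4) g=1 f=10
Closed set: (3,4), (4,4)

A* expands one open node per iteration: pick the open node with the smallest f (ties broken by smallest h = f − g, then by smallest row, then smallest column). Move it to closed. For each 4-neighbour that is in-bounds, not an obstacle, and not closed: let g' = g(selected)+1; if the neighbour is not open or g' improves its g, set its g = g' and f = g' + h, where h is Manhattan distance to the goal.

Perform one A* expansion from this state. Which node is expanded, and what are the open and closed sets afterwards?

step 1: expand (2,4) (f=8, h=6) → closed; open now [(1,4) g=3 f=8, (2,3) g=3 f=8, (2,5) g=3 f=10, (3,3) g=2 f=8, (3,5) g=2 f=10, (4,3) g=1 f=8, (4,5) g=1 f=10, (5,4) g=1 f=10]

expanded=(2,4); open=[(1,4) g=3 f=8, (2,3) g=3 f=8, (2,5) g=3 f=10, (3,3) g=2 f=8, (3,5) g=2 f=10, (4,3) g=1 f=8, (4,5) g=1 f=10, (5,4) g=1 f=10]; closed=[(2,4), (3,4), (4,4)]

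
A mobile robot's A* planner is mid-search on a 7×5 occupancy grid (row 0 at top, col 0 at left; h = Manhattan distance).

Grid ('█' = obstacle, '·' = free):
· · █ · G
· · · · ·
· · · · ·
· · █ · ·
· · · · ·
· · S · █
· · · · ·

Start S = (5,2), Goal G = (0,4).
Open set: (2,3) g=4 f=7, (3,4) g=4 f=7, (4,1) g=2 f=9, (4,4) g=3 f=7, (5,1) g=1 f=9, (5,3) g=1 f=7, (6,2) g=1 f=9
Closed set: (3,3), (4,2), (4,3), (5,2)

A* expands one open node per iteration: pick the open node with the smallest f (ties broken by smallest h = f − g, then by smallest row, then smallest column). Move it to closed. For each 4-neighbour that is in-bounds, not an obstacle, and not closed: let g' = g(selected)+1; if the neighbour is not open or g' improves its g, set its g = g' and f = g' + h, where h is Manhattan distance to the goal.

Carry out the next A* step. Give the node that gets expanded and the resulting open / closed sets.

step 1: expand (2,3) (f=7, h=3) → closed; open now [(1,3) g=5 f=7, (2,2) g=5 f=9, (2,4) g=5 f=7, (3,4) g=4 f=7, (4,1) g=2 f=9, (4,4) g=3 f=7, (5,1) g=1 f=9, (5,3) g=1 f=7, (6,2) g=1 f=9]

expanded=(2,3); open=[(1,3) g=5 f=7, (2,2) g=5 f=9, (2,4) g=5 f=7, (3,4) g=4 f=7, (4,1) g=2 f=9, (4,4) g=3 f=7, (5,1) g=1 f=9, (5,3) g=1 f=7, (6,2) g=1 f=9]; closed=[(2,3), (3,3), (4,2), (4,3), (5,2)]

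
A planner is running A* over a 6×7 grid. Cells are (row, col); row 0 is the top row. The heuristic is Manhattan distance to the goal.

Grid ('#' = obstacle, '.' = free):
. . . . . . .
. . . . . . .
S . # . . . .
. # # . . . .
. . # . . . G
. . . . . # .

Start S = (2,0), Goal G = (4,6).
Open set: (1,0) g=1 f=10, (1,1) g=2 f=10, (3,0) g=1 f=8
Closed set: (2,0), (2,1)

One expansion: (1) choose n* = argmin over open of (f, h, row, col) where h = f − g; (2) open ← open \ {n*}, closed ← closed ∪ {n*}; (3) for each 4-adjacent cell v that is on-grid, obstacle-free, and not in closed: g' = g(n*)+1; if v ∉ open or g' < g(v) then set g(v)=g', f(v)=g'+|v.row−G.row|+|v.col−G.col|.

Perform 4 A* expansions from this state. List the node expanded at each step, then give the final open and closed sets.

step 1: expand (3,0) (f=8, h=7) → closed; open now [(1,0) g=1 f=10, (1,1) g=2 f=10, (4,0) g=2 f=8]
step 2: expand (4,0) (f=8, h=6) → closed; open now [(1,0) g=1 f=10, (1,1) g=2 f=10, (4,1) g=3 f=8, (5,0) g=3 f=10]
step 3: expand (4,1) (f=8, h=5) → closed; open now [(1,0) g=1 f=10, (1,1) g=2 f=10, (5,0) g=3 f=10, (5,1) g=4 f=10]
step 4: expand (5,1) (f=10, h=6) → closed; open now [(1,0) g=1 f=10, (1,1) g=2 f=10, (5,0) g=3 f=10, (5,2) g=5 f=10]

order=[(3,0) → (4,0) → (4,1) → (5,1)]; open=[(1,0) g=1 f=10, (1,1) g=2 f=10, (5,0) g=3 f=10, (5,2) g=5 f=10]; closed=[(2,0), (2,1), (3,0), (4,0), (4,1), (5,1)]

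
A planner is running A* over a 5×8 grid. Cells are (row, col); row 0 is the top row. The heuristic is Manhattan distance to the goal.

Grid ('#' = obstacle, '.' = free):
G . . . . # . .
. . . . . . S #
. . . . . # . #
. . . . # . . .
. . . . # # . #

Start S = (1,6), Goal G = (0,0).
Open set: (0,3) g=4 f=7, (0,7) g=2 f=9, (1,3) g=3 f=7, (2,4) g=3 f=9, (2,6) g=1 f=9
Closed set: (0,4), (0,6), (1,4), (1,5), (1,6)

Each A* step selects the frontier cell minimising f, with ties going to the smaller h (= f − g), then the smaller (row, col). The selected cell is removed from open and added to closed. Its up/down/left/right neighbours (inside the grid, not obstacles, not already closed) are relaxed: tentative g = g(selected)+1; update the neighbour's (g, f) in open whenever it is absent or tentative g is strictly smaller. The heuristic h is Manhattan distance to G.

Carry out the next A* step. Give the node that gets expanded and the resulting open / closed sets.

step 1: expand (0,3) (f=7, h=3) → closed; open now [(0,2) g=5 f=7, (0,7) g=2 f=9, (1,3) g=3 f=7, (2,4) g=3 f=9, (2,6) g=1 f=9]

expanded=(0,3); open=[(0,2) g=5 f=7, (0,7) g=2 f=9, (1,3) g=3 f=7, (2,4) g=3 f=9, (2,6) g=1 f=9]; closed=[(0,3), (0,4), (0,6), (1,4), (1,5), (1,6)]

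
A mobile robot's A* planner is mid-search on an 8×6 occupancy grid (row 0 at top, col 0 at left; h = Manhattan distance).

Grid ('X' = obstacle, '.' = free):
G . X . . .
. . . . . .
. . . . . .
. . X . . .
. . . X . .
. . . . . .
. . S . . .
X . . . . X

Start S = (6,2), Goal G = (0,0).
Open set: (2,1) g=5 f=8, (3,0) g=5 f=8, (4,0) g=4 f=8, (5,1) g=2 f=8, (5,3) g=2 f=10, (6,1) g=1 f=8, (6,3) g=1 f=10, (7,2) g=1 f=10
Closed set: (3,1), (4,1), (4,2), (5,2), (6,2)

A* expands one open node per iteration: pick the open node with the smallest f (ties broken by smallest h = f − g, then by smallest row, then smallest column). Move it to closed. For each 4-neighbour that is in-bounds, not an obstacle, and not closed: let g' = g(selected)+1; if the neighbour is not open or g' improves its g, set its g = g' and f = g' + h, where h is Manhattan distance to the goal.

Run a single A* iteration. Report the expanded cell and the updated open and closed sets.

expanded=(2,1); open=[(1,1) g=6 f=8, (2,0) g=6 f=8, (2,2) g=6 f=10, (3,0) g=5 f=8, (4,0) g=4 f=8, (5,1) g=2 f=8, (5,3) g=2 f=10, (6,1) g=1 f=8, (6,3) g=1 f=10, (7,2) g=1 f=10]; closed=[(2,1), (3,1), (4,1), (4,2), (5,2), (6,2)]

step 1: expand (2,1) (f=8, h=3) → closed; open now [(1,1) g=6 f=8, (2,0) g=6 f=8, (2,2) g=6 f=10, (3,0) g=5 f=8, (4,0) g=4 f=8, (5,1) g=2 f=8, (5,3) g=2 f=10, (6,1) g=1 f=8, (6,3) g=1 f=10, (7,2) g=1 f=10]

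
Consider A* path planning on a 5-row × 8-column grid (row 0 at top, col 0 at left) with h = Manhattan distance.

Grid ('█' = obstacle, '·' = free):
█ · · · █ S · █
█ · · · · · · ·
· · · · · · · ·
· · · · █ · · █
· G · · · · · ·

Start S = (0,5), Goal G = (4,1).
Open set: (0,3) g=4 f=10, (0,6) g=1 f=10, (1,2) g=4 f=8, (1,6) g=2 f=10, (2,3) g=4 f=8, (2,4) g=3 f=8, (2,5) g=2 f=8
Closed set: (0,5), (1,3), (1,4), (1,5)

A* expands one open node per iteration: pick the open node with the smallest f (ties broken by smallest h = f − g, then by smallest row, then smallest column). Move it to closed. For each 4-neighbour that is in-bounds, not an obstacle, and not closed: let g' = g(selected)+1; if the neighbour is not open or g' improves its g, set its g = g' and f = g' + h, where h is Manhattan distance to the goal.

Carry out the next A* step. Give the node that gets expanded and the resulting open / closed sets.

expanded=(1,2); open=[(0,2) g=5 f=10, (0,3) g=4 f=10, (0,6) g=1 f=10, (1,1) g=5 f=8, (1,6) g=2 f=10, (2,2) g=5 f=8, (2,3) g=4 f=8, (2,4) g=3 f=8, (2,5) g=2 f=8]; closed=[(0,5), (1,2), (1,3), (1,4), (1,5)]

step 1: expand (1,2) (f=8, h=4) → closed; open now [(0,2) g=5 f=10, (0,3) g=4 f=10, (0,6) g=1 f=10, (1,1) g=5 f=8, (1,6) g=2 f=10, (2,2) g=5 f=8, (2,3) g=4 f=8, (2,4) g=3 f=8, (2,5) g=2 f=8]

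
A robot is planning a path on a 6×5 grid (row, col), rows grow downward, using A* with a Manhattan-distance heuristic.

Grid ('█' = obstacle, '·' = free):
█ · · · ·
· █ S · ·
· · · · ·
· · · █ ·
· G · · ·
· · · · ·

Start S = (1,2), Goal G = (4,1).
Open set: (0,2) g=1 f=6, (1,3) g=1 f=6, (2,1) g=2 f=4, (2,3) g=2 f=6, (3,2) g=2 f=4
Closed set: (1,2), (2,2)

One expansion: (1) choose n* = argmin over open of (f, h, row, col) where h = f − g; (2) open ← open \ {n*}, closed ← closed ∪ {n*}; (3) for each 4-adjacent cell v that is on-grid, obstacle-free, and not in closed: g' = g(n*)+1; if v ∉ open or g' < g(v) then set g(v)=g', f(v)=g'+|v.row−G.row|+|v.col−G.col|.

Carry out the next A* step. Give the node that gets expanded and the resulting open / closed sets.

expanded=(2,1); open=[(0,2) g=1 f=6, (1,3) g=1 f=6, (2,0) g=3 f=6, (2,3) g=2 f=6, (3,1) g=3 f=4, (3,2) g=2 f=4]; closed=[(1,2), (2,1), (2,2)]

step 1: expand (2,1) (f=4, h=2) → closed; open now [(0,2) g=1 f=6, (1,3) g=1 f=6, (2,0) g=3 f=6, (2,3) g=2 f=6, (3,1) g=3 f=4, (3,2) g=2 f=4]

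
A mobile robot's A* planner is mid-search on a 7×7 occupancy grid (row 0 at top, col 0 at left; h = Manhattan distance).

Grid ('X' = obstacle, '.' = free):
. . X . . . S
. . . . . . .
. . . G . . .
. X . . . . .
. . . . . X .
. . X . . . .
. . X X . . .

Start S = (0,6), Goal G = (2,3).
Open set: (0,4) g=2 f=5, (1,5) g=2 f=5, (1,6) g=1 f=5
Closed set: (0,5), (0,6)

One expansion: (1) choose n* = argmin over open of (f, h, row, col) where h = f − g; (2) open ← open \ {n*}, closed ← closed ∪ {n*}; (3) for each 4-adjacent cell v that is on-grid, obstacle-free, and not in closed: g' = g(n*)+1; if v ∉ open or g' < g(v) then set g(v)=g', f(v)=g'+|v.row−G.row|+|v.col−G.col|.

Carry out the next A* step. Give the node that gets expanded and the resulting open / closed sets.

step 1: expand (0,4) (f=5, h=3) → closed; open now [(0,3) g=3 f=5, (1,4) g=3 f=5, (1,5) g=2 f=5, (1,6) g=1 f=5]

expanded=(0,4); open=[(0,3) g=3 f=5, (1,4) g=3 f=5, (1,5) g=2 f=5, (1,6) g=1 f=5]; closed=[(0,4), (0,5), (0,6)]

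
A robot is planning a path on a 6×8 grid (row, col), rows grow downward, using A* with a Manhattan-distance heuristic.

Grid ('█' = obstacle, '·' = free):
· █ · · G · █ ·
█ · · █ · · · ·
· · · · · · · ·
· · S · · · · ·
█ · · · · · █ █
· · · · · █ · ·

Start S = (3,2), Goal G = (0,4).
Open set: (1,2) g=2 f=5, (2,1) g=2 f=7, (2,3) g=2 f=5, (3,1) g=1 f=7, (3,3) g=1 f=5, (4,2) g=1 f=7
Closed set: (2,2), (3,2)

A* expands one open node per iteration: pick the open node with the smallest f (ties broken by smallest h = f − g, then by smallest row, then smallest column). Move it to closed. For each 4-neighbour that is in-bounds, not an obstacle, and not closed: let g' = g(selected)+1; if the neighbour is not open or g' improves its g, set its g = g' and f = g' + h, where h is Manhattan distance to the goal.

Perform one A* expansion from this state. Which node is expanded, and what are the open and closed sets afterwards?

expanded=(1,2); open=[(0,2) g=3 f=5, (1,1) g=3 f=7, (2,1) g=2 f=7, (2,3) g=2 f=5, (3,1) g=1 f=7, (3,3) g=1 f=5, (4,2) g=1 f=7]; closed=[(1,2), (2,2), (3,2)]

step 1: expand (1,2) (f=5, h=3) → closed; open now [(0,2) g=3 f=5, (1,1) g=3 f=7, (2,1) g=2 f=7, (2,3) g=2 f=5, (3,1) g=1 f=7, (3,3) g=1 f=5, (4,2) g=1 f=7]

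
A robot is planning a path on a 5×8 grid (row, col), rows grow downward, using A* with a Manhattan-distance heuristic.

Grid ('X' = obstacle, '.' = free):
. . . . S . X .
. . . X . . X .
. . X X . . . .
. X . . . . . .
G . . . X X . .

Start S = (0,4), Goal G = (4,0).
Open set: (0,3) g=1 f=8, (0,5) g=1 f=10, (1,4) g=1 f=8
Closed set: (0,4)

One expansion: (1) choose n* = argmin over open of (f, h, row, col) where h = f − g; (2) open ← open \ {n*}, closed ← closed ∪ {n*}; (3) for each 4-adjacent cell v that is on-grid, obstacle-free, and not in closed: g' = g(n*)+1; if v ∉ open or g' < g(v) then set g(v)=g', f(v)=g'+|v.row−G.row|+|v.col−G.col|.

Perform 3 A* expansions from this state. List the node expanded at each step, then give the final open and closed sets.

order=[(0,3) → (0,2) → (0,1)]; open=[(0,0) g=4 f=8, (0,5) g=1 f=10, (1,1) g=4 f=8, (1,2) g=3 f=8, (1,4) g=1 f=8]; closed=[(0,1), (0,2), (0,3), (0,4)]

step 1: expand (0,3) (f=8, h=7) → closed; open now [(0,2) g=2 f=8, (0,5) g=1 f=10, (1,4) g=1 f=8]
step 2: expand (0,2) (f=8, h=6) → closed; open now [(0,1) g=3 f=8, (0,5) g=1 f=10, (1,2) g=3 f=8, (1,4) g=1 f=8]
step 3: expand (0,1) (f=8, h=5) → closed; open now [(0,0) g=4 f=8, (0,5) g=1 f=10, (1,1) g=4 f=8, (1,2) g=3 f=8, (1,4) g=1 f=8]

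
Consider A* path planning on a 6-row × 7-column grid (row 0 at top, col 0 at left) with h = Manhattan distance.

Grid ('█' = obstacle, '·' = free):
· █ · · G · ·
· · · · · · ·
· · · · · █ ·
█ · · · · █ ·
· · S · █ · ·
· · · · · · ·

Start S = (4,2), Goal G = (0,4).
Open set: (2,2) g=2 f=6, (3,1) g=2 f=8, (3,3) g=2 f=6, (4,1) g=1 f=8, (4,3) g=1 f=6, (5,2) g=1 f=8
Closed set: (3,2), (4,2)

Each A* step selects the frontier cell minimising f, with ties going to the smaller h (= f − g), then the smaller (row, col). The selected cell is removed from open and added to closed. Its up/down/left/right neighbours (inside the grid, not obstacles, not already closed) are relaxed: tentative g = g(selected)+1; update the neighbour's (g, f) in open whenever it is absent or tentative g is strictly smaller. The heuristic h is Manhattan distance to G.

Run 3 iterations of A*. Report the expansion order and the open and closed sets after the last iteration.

order=[(2,2) → (1,2) → (0,2)]; open=[(0,3) g=5 f=6, (1,1) g=4 f=8, (1,3) g=4 f=6, (2,1) g=3 f=8, (2,3) g=3 f=6, (3,1) g=2 f=8, (3,3) g=2 f=6, (4,1) g=1 f=8, (4,3) g=1 f=6, (5,2) g=1 f=8]; closed=[(0,2), (1,2), (2,2), (3,2), (4,2)]

step 1: expand (2,2) (f=6, h=4) → closed; open now [(1,2) g=3 f=6, (2,1) g=3 f=8, (2,3) g=3 f=6, (3,1) g=2 f=8, (3,3) g=2 f=6, (4,1) g=1 f=8, (4,3) g=1 f=6, (5,2) g=1 f=8]
step 2: expand (1,2) (f=6, h=3) → closed; open now [(0,2) g=4 f=6, (1,1) g=4 f=8, (1,3) g=4 f=6, (2,1) g=3 f=8, (2,3) g=3 f=6, (3,1) g=2 f=8, (3,3) g=2 f=6, (4,1) g=1 f=8, (4,3) g=1 f=6, (5,2) g=1 f=8]
step 3: expand (0,2) (f=6, h=2) → closed; open now [(0,3) g=5 f=6, (1,1) g=4 f=8, (1,3) g=4 f=6, (2,1) g=3 f=8, (2,3) g=3 f=6, (3,1) g=2 f=8, (3,3) g=2 f=6, (4,1) g=1 f=8, (4,3) g=1 f=6, (5,2) g=1 f=8]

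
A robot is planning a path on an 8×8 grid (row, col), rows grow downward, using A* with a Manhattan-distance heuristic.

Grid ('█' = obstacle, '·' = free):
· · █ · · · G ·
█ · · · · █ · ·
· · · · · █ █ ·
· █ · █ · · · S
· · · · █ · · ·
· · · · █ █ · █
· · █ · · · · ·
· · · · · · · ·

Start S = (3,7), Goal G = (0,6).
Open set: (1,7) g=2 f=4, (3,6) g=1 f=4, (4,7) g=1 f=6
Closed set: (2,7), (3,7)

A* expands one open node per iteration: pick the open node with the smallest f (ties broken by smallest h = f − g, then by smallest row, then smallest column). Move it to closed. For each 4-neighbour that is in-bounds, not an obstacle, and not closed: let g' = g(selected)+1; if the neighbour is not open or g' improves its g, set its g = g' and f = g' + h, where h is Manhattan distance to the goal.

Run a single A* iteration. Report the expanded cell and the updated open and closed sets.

expanded=(1,7); open=[(0,7) g=3 f=4, (1,6) g=3 f=4, (3,6) g=1 f=4, (4,7) g=1 f=6]; closed=[(1,7), (2,7), (3,7)]

step 1: expand (1,7) (f=4, h=2) → closed; open now [(0,7) g=3 f=4, (1,6) g=3 f=4, (3,6) g=1 f=4, (4,7) g=1 f=6]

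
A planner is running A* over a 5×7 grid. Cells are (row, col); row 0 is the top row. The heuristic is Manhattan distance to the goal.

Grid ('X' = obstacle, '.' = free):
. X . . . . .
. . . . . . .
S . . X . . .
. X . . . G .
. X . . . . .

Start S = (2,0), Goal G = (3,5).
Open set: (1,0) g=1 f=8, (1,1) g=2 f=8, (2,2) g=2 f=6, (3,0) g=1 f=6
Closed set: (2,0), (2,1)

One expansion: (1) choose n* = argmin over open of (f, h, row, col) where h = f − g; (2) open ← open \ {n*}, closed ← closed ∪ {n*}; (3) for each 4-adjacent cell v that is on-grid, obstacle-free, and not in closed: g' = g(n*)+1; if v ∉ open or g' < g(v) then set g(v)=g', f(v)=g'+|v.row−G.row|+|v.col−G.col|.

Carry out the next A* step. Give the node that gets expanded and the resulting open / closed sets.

expanded=(2,2); open=[(1,0) g=1 f=8, (1,1) g=2 f=8, (1,2) g=3 f=8, (3,0) g=1 f=6, (3,2) g=3 f=6]; closed=[(2,0), (2,1), (2,2)]

step 1: expand (2,2) (f=6, h=4) → closed; open now [(1,0) g=1 f=8, (1,1) g=2 f=8, (1,2) g=3 f=8, (3,0) g=1 f=6, (3,2) g=3 f=6]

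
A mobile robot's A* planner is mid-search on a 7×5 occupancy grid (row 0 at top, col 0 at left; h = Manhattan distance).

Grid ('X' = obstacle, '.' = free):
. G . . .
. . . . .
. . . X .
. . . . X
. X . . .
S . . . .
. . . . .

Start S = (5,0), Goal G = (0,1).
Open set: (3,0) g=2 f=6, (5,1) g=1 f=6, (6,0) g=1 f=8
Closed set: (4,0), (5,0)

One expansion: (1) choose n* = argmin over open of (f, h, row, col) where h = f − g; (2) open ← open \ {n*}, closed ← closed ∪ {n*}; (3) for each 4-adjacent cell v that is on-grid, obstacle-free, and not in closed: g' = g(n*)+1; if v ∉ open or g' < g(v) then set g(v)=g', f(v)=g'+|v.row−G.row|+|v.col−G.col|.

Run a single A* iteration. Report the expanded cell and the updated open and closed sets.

expanded=(3,0); open=[(2,0) g=3 f=6, (3,1) g=3 f=6, (5,1) g=1 f=6, (6,0) g=1 f=8]; closed=[(3,0), (4,0), (5,0)]

step 1: expand (3,0) (f=6, h=4) → closed; open now [(2,0) g=3 f=6, (3,1) g=3 f=6, (5,1) g=1 f=6, (6,0) g=1 f=8]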